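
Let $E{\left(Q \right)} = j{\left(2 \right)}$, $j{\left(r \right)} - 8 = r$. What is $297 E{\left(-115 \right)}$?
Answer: $2970$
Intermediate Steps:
$j{\left(r \right)} = 8 + r$
$E{\left(Q \right)} = 10$ ($E{\left(Q \right)} = 8 + 2 = 10$)
$297 E{\left(-115 \right)} = 297 \cdot 10 = 2970$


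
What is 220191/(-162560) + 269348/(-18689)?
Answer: -47900360479/3038083840 ≈ -15.767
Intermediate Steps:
220191/(-162560) + 269348/(-18689) = 220191*(-1/162560) + 269348*(-1/18689) = -220191/162560 - 269348/18689 = -47900360479/3038083840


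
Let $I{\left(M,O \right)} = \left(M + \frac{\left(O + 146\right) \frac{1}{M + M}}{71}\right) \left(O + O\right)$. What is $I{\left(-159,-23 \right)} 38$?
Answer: $\frac{1045893950}{3763} \approx 2.7794 \cdot 10^{5}$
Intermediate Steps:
$I{\left(M,O \right)} = 2 O \left(M + \frac{146 + O}{142 M}\right)$ ($I{\left(M,O \right)} = \left(M + \frac{146 + O}{2 M} \frac{1}{71}\right) 2 O = \left(M + \frac{146 + O}{142 M}\right) 2 O = 2 O \left(M + \frac{146 + O}{142 M}\right)$)
$I{\left(-159,-23 \right)} 38 = \frac{1}{71} \left(-23\right) \frac{1}{-159} \left(146 - 23 + 142 \left(-159\right)^{2}\right) 38 = \frac{1}{71} \left(-23\right) \left(- \frac{1}{159}\right) \left(146 - 23 + 142 \cdot 25281\right) 38 = \frac{1}{71} \left(-23\right) \left(- \frac{1}{159}\right) \left(146 - 23 + 3589902\right) 38 = \frac{1}{71} \left(-23\right) \left(- \frac{1}{159}\right) 3590025 \cdot 38 = \frac{27523525}{3763} \cdot 38 = \frac{1045893950}{3763}$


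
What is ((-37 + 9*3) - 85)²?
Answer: 9025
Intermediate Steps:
((-37 + 9*3) - 85)² = ((-37 + 27) - 85)² = (-10 - 85)² = (-95)² = 9025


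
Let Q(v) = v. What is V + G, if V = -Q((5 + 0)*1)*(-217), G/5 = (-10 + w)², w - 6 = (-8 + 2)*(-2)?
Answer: 1405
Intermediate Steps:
w = 18 (w = 6 + (-8 + 2)*(-2) = 6 - 6*(-2) = 6 + 12 = 18)
G = 320 (G = 5*(-10 + 18)² = 5*8² = 5*64 = 320)
V = 1085 (V = -(5 + 0)*1*(-217) = -5*1*(-217) = -5*(-217) = -1*(-1085) = 1085)
V + G = 1085 + 320 = 1405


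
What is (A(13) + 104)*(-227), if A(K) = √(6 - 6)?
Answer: -23608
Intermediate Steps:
A(K) = 0 (A(K) = √0 = 0)
(A(13) + 104)*(-227) = (0 + 104)*(-227) = 104*(-227) = -23608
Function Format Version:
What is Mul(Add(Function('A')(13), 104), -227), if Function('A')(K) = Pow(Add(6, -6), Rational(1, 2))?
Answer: -23608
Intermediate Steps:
Function('A')(K) = 0 (Function('A')(K) = Pow(0, Rational(1, 2)) = 0)
Mul(Add(Function('A')(13), 104), -227) = Mul(Add(0, 104), -227) = Mul(104, -227) = -23608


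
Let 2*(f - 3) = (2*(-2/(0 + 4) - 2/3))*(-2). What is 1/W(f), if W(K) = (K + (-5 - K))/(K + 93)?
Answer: -59/3 ≈ -19.667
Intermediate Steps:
f = 16/3 (f = 3 + ((2*(-2/(0 + 4) - 2/3))*(-2))/2 = 3 + ((2*(-2/4 - 2*⅓))*(-2))/2 = 3 + ((2*(-2*¼ - ⅔))*(-2))/2 = 3 + ((2*(-½ - ⅔))*(-2))/2 = 3 + ((2*(-7/6))*(-2))/2 = 3 + (-7/3*(-2))/2 = 3 + (½)*(14/3) = 3 + 7/3 = 16/3 ≈ 5.3333)
W(K) = -5/(93 + K)
1/W(f) = 1/(-5/(93 + 16/3)) = 1/(-5/295/3) = 1/(-5*3/295) = 1/(-3/59) = -59/3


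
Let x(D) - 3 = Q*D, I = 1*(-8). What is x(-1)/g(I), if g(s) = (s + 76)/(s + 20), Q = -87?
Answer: 270/17 ≈ 15.882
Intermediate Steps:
I = -8
g(s) = (76 + s)/(20 + s)
x(D) = 3 - 87*D
x(-1)/g(I) = (3 - 87*(-1))/(((76 - 8)/(20 - 8))) = (3 + 87)/((68/12)) = 90/(((1/12)*68)) = 90/(17/3) = 90*(3/17) = 270/17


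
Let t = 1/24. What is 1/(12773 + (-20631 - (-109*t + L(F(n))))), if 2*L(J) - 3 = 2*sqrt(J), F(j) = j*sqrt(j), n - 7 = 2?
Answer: -4524456/35539397809 + 1728*sqrt(3)/35539397809 ≈ -0.00012722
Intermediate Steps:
n = 9 (n = 7 + 2 = 9)
t = 1/24 ≈ 0.041667
F(j) = j**(3/2)
L(J) = 3/2 + sqrt(J) (L(J) = 3/2 + (2*sqrt(J))/2 = 3/2 + sqrt(J))
1/(12773 + (-20631 - (-109*t + L(F(n))))) = 1/(12773 + (-20631 - (-109*1/24 + (3/2 + sqrt(9**(3/2)))))) = 1/(12773 + (-20631 - (-109/24 + (3/2 + sqrt(27))))) = 1/(12773 + (-20631 - (-109/24 + (3/2 + 3*sqrt(3))))) = 1/(12773 + (-20631 - (-73/24 + 3*sqrt(3)))) = 1/(12773 + (-20631 + (73/24 - 3*sqrt(3)))) = 1/(12773 + (-495071/24 - 3*sqrt(3))) = 1/(-188519/24 - 3*sqrt(3))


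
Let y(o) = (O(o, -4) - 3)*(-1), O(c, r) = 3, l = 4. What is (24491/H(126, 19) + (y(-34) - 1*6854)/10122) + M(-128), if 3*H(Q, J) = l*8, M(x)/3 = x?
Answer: 309547621/161952 ≈ 1911.4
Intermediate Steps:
M(x) = 3*x
y(o) = 0 (y(o) = (3 - 3)*(-1) = 0*(-1) = 0)
H(Q, J) = 32/3 (H(Q, J) = (4*8)/3 = (1/3)*32 = 32/3)
(24491/H(126, 19) + (y(-34) - 1*6854)/10122) + M(-128) = (24491/(32/3) + (0 - 1*6854)/10122) + 3*(-128) = (24491*(3/32) + (0 - 6854)*(1/10122)) - 384 = (73473/32 - 6854*1/10122) - 384 = (73473/32 - 3427/5061) - 384 = 371737189/161952 - 384 = 309547621/161952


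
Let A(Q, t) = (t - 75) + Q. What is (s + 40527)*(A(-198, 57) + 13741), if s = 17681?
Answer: 787263200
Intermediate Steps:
A(Q, t) = -75 + Q + t (A(Q, t) = (-75 + t) + Q = -75 + Q + t)
(s + 40527)*(A(-198, 57) + 13741) = (17681 + 40527)*((-75 - 198 + 57) + 13741) = 58208*(-216 + 13741) = 58208*13525 = 787263200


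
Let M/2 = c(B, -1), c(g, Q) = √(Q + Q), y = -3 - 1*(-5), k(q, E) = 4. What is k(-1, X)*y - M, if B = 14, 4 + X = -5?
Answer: 8 - 2*I*√2 ≈ 8.0 - 2.8284*I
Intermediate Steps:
X = -9 (X = -4 - 5 = -9)
y = 2 (y = -3 + 5 = 2)
c(g, Q) = √2*√Q (c(g, Q) = √(2*Q) = √2*√Q)
M = 2*I*√2 (M = 2*(√2*√(-1)) = 2*(√2*I) = 2*(I*√2) = 2*I*√2 ≈ 2.8284*I)
k(-1, X)*y - M = 4*2 - 2*I*√2 = 8 - 2*I*√2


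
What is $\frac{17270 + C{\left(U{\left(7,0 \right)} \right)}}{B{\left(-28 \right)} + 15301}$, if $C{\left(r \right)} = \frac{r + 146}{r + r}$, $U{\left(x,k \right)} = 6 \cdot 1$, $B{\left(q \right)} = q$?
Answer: $\frac{51848}{45819} \approx 1.1316$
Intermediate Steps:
$U{\left(x,k \right)} = 6$
$C{\left(r \right)} = \frac{146 + r}{2 r}$
$\frac{17270 + C{\left(U{\left(7,0 \right)} \right)}}{B{\left(-28 \right)} + 15301} = \frac{17270 + \frac{146 + 6}{2 \cdot 6}}{-28 + 15301} = \frac{17270 + \frac{1}{2} \cdot \frac{1}{6} \cdot 152}{15273} = \left(17270 + \frac{38}{3}\right) \frac{1}{15273} = \frac{51848}{3} \cdot \frac{1}{15273} = \frac{51848}{45819}$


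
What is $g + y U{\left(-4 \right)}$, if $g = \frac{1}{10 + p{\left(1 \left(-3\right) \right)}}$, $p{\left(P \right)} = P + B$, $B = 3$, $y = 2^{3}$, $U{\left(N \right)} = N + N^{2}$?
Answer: $\frac{961}{10} \approx 96.1$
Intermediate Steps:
$y = 8$
$p{\left(P \right)} = 3 + P$ ($p{\left(P \right)} = P + 3 = 3 + P$)
$g = \frac{1}{10}$ ($g = \frac{1}{10 + \left(3 + 1 \left(-3\right)\right)} = \frac{1}{10 + \left(3 - 3\right)} = \frac{1}{10 + 0} = \frac{1}{10} \approx 0.1$)
$g + y U{\left(-4 \right)} = \frac{1}{10} + 8 \left(- 4 \left(1 - 4\right)\right) = \frac{1}{10} + 8 \left(\left(-4\right) \left(-3\right)\right) = \frac{1}{10} + 8 \cdot 12 = \frac{1}{10} + 96 = \frac{961}{10}$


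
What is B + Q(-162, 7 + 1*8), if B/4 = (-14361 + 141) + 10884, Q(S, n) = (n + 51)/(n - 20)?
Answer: -66786/5 ≈ -13357.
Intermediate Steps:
Q(S, n) = (51 + n)/(-20 + n)
B = -13344 (B = 4*((-14361 + 141) + 10884) = 4*(-14220 + 10884) = 4*(-3336) = -13344)
B + Q(-162, 7 + 1*8) = -13344 + (51 + (7 + 1*8))/(-20 + (7 + 1*8)) = -13344 + (51 + (7 + 8))/(-20 + (7 + 8)) = -13344 + (51 + 15)/(-20 + 15) = -13344 + 66/(-5) = -13344 - 1/5*66 = -13344 - 66/5 = -66786/5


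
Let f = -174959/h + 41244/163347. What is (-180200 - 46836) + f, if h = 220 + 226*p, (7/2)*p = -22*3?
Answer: -349675325119335/1540471108 ≈ -2.2699e+5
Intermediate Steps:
p = -132/7 (p = 2*(-22*3)/7 = (2/7)*(-66) = -132/7 ≈ -18.857)
h = -28292/7 (h = 220 + 226*(-132/7) = 220 - 29832/7 = -28292/7 ≈ -4041.7)
f = 67073356553/1540471108 (f = -174959/(-28292/7) + 41244/163347 = -174959*(-7/28292) + 41244*(1/163347) = 1224713/28292 + 13748/54449 = 67073356553/1540471108 ≈ 43.541)
(-180200 - 46836) + f = (-180200 - 46836) + 67073356553/1540471108 = -227036 + 67073356553/1540471108 = -349675325119335/1540471108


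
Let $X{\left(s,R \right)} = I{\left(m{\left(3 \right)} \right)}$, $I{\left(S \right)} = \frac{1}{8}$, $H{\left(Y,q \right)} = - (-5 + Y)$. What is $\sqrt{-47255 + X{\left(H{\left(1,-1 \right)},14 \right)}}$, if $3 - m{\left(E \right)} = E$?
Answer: $\frac{i \sqrt{756078}}{4} \approx 217.38 i$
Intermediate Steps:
$m{\left(E \right)} = 3 - E$
$H{\left(Y,q \right)} = 5 - Y$
$I{\left(S \right)} = \frac{1}{8}$
$X{\left(s,R \right)} = \frac{1}{8}$
$\sqrt{-47255 + X{\left(H{\left(1,-1 \right)},14 \right)}} = \sqrt{-47255 + \frac{1}{8}} = \sqrt{- \frac{378039}{8}} = \frac{i \sqrt{756078}}{4}$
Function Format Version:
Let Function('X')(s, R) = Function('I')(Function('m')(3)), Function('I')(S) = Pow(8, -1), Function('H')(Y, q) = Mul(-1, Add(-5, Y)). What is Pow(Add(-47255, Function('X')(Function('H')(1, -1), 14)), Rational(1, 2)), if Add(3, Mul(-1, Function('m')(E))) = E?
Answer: Mul(Rational(1, 4), I, Pow(756078, Rational(1, 2))) ≈ Mul(217.38, I)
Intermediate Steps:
Function('m')(E) = Add(3, Mul(-1, E))
Function('H')(Y, q) = Add(5, Mul(-1, Y))
Function('I')(S) = Rational(1, 8)
Function('X')(s, R) = Rational(1, 8)
Pow(Add(-47255, Function('X')(Function('H')(1, -1), 14)), Rational(1, 2)) = Pow(Add(-47255, Rational(1, 8)), Rational(1, 2)) = Pow(Rational(-378039, 8), Rational(1, 2)) = Mul(Rational(1, 4), I, Pow(756078, Rational(1, 2)))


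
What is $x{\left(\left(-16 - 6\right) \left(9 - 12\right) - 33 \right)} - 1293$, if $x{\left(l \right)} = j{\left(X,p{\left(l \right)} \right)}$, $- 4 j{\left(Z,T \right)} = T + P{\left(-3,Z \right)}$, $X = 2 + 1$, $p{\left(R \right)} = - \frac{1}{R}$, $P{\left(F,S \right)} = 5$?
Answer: $- \frac{42710}{33} \approx -1294.2$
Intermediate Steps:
$X = 3$
$j{\left(Z,T \right)} = - \frac{5}{4} - \frac{T}{4}$ ($j{\left(Z,T \right)} = - \frac{T + 5}{4} = - \frac{5 + T}{4} = - \frac{5}{4} - \frac{T}{4}$)
$x{\left(l \right)} = - \frac{5}{4} + \frac{1}{4 l}$ ($x{\left(l \right)} = - \frac{5}{4} - \frac{\left(-1\right) \frac{1}{l}}{4} = - \frac{5}{4} + \frac{1}{4 l}$)
$x{\left(\left(-16 - 6\right) \left(9 - 12\right) - 33 \right)} - 1293 = \frac{1 - 5 \left(\left(-16 - 6\right) \left(9 - 12\right) - 33\right)}{4 \left(\left(-16 - 6\right) \left(9 - 12\right) - 33\right)} - 1293 = \frac{1 - 5 \left(\left(-22\right) \left(-3\right) - 33\right)}{4 \left(\left(-22\right) \left(-3\right) - 33\right)} - 1293 = \frac{1 - 5 \left(66 - 33\right)}{4 \left(66 - 33\right)} - 1293 = \frac{1 - 165}{4 \cdot 33} - 1293 = \frac{1}{4} \cdot \frac{1}{33} \left(1 - 165\right) - 1293 = \frac{1}{4} \cdot \frac{1}{33} \left(-164\right) - 1293 = - \frac{41}{33} - 1293 = - \frac{42710}{33}$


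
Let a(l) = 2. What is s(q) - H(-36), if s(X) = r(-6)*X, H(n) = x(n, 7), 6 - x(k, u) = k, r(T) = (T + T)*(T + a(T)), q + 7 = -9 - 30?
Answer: -2250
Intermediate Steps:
q = -46 (q = -7 + (-9 - 30) = -7 - 39 = -46)
r(T) = 2*T*(2 + T) (r(T) = (T + T)*(T + 2) = (2*T)*(2 + T) = 2*T*(2 + T))
x(k, u) = 6 - k
H(n) = 6 - n
s(X) = 48*X (s(X) = (2*(-6)*(2 - 6))*X = (2*(-6)*(-4))*X = 48*X)
s(q) - H(-36) = 48*(-46) - (6 - 1*(-36)) = -2208 - (6 + 36) = -2208 - 1*42 = -2208 - 42 = -2250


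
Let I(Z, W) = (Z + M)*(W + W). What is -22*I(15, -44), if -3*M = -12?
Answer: 36784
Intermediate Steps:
M = 4 (M = -1/3*(-12) = 4)
I(Z, W) = 2*W*(4 + Z) (I(Z, W) = (Z + 4)*(W + W) = (4 + Z)*(2*W) = 2*W*(4 + Z))
-22*I(15, -44) = -44*(-44)*(4 + 15) = -44*(-44)*19 = -22*(-1672) = 36784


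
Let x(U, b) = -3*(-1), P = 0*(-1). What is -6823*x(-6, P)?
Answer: -20469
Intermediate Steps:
P = 0
x(U, b) = 3
-6823*x(-6, P) = -6823*3 = -20469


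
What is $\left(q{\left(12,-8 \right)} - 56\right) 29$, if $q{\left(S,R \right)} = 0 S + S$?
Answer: $-1276$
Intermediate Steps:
$q{\left(S,R \right)} = S$ ($q{\left(S,R \right)} = 0 + S = S$)
$\left(q{\left(12,-8 \right)} - 56\right) 29 = \left(12 - 56\right) 29 = \left(-44\right) 29 = -1276$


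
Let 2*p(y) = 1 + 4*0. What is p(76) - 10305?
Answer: -20609/2 ≈ -10305.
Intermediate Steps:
p(y) = 1/2 (p(y) = (1 + 4*0)/2 = (1 + 0)/2 = (1/2)*1 = 1/2)
p(76) - 10305 = 1/2 - 10305 = -20609/2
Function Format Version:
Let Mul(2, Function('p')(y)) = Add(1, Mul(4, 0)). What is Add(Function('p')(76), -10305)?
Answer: Rational(-20609, 2) ≈ -10305.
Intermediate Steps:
Function('p')(y) = Rational(1, 2) (Function('p')(y) = Mul(Rational(1, 2), Add(1, Mul(4, 0))) = Mul(Rational(1, 2), Add(1, 0)) = Mul(Rational(1, 2), 1) = Rational(1, 2))
Add(Function('p')(76), -10305) = Add(Rational(1, 2), -10305) = Rational(-20609, 2)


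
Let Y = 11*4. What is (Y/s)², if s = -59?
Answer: 1936/3481 ≈ 0.55616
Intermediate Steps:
Y = 44
(Y/s)² = (44/(-59))² = (44*(-1/59))² = (-44/59)² = 1936/3481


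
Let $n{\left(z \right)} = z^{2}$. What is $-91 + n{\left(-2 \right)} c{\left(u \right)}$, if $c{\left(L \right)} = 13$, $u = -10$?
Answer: $-39$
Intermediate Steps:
$-91 + n{\left(-2 \right)} c{\left(u \right)} = -91 + \left(-2\right)^{2} \cdot 13 = -91 + 4 \cdot 13 = -91 + 52 = -39$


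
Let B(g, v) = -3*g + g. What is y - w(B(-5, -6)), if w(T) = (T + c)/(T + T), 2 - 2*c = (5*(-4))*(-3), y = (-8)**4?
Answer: 81939/20 ≈ 4097.0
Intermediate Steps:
y = 4096
B(g, v) = -2*g
c = -29 (c = 1 - 5*(-4)*(-3)/2 = 1 - (-10)*(-3) = 1 - 1/2*60 = 1 - 30 = -29)
w(T) = (-29 + T)/(2*T) (w(T) = (T - 29)/(T + T) = (-29 + T)/((2*T)) = (-29 + T)*(1/(2*T)) = (-29 + T)/(2*T))
y - w(B(-5, -6)) = 4096 - (-29 - 2*(-5))/(2*((-2*(-5)))) = 4096 - (-29 + 10)/(2*10) = 4096 - (-19)/(2*10) = 4096 - 1*(-19/20) = 4096 + 19/20 = 81939/20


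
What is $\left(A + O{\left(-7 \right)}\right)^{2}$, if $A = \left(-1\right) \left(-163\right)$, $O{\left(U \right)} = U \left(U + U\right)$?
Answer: $68121$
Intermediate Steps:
$O{\left(U \right)} = 2 U^{2}$ ($O{\left(U \right)} = U 2 U = 2 U^{2}$)
$A = 163$
$\left(A + O{\left(-7 \right)}\right)^{2} = \left(163 + 2 \left(-7\right)^{2}\right)^{2} = \left(163 + 2 \cdot 49\right)^{2} = \left(163 + 98\right)^{2} = 261^{2} = 68121$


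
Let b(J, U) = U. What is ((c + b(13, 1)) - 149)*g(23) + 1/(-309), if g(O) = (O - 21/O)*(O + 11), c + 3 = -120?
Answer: -1446340031/7107 ≈ -2.0351e+5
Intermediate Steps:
c = -123 (c = -3 - 120 = -123)
g(O) = (11 + O)*(O - 21/O) (g(O) = (O - 21/O)*(11 + O) = (11 + O)*(O - 21/O))
((c + b(13, 1)) - 149)*g(23) + 1/(-309) = ((-123 + 1) - 149)*(-21 + 23**2 - 231/23 + 11*23) + 1/(-309) = (-122 - 149)*(-21 + 529 - 231*1/23 + 253) - 1/309 = -271*(-21 + 529 - 231/23 + 253) - 1/309 = -271*17272/23 - 1/309 = -4680712/23 - 1/309 = -1446340031/7107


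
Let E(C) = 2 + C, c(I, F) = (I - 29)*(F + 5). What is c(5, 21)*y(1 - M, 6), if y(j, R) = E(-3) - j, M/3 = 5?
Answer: -8112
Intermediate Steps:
c(I, F) = (-29 + I)*(5 + F)
M = 15 (M = 3*5 = 15)
y(j, R) = -1 - j (y(j, R) = (2 - 3) - j = -1 - j)
c(5, 21)*y(1 - M, 6) = (-145 - 29*21 + 5*5 + 21*5)*(-1 - (1 - 1*15)) = (-145 - 609 + 25 + 105)*(-1 - (1 - 15)) = -624*(-1 - 1*(-14)) = -624*(-1 + 14) = -624*13 = -8112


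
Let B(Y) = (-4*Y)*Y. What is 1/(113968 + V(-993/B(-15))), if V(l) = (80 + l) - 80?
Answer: 300/34190731 ≈ 8.7743e-6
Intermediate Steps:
B(Y) = -4*Y²
V(l) = l
1/(113968 + V(-993/B(-15))) = 1/(113968 - 993/((-4*(-15)²))) = 1/(113968 - 993/((-4*225))) = 1/(113968 - 993/(-900)) = 1/(113968 - 993*(-1/900)) = 1/(113968 + 331/300) = 1/(34190731/300) = 300/34190731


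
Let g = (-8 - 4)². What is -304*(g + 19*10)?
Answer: -101536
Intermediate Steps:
g = 144 (g = (-12)² = 144)
-304*(g + 19*10) = -304*(144 + 19*10) = -304*(144 + 190) = -304*334 = -101536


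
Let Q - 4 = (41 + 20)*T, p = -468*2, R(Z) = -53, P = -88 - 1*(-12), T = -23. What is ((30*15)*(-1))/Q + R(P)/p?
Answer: 495347/1309464 ≈ 0.37828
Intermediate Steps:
P = -76 (P = -88 + 12 = -76)
p = -936
Q = -1399 (Q = 4 + (41 + 20)*(-23) = 4 + 61*(-23) = 4 - 1403 = -1399)
((30*15)*(-1))/Q + R(P)/p = ((30*15)*(-1))/(-1399) - 53/(-936) = (450*(-1))*(-1/1399) - 53*(-1/936) = -450*(-1/1399) + 53/936 = 450/1399 + 53/936 = 495347/1309464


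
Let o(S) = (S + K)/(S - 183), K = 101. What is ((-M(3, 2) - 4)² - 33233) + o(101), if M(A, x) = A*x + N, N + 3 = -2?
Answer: -1361629/41 ≈ -33210.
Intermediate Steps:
N = -5 (N = -3 - 2 = -5)
M(A, x) = -5 + A*x (M(A, x) = A*x - 5 = -5 + A*x)
o(S) = (101 + S)/(-183 + S) (o(S) = (S + 101)/(S - 183) = (101 + S)/(-183 + S))
((-M(3, 2) - 4)² - 33233) + o(101) = ((-(-5 + 3*2) - 4)² - 33233) + (101 + 101)/(-183 + 101) = ((-(-5 + 6) - 4)² - 33233) + 202/(-82) = ((-1*1 - 4)² - 33233) - 1/82*202 = ((-1 - 4)² - 33233) - 101/41 = ((-5)² - 33233) - 101/41 = (25 - 33233) - 101/41 = -33208 - 101/41 = -1361629/41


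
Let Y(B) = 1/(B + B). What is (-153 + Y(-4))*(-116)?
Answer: 35525/2 ≈ 17763.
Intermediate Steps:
Y(B) = 1/(2*B)
(-153 + Y(-4))*(-116) = (-153 + (½)/(-4))*(-116) = (-153 + (½)*(-¼))*(-116) = (-153 - ⅛)*(-116) = -1225/8*(-116) = 35525/2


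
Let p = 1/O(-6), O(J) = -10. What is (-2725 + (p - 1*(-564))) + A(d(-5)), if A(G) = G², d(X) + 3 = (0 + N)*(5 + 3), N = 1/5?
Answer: -107957/50 ≈ -2159.1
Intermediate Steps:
N = ⅕ ≈ 0.20000
d(X) = -7/5 (d(X) = -3 + (0 + ⅕)*(5 + 3) = -3 + (⅕)*8 = -3 + 8/5 = -7/5)
p = -⅒ (p = 1/(-10) = -⅒ ≈ -0.10000)
(-2725 + (p - 1*(-564))) + A(d(-5)) = (-2725 + (-⅒ - 1*(-564))) + (-7/5)² = (-2725 + (-⅒ + 564)) + 49/25 = (-2725 + 5639/10) + 49/25 = -21611/10 + 49/25 = -107957/50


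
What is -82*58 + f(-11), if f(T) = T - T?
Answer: -4756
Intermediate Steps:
f(T) = 0
-82*58 + f(-11) = -82*58 + 0 = -4756 + 0 = -4756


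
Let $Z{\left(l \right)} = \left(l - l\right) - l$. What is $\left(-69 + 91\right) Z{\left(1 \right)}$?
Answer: $-22$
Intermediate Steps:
$Z{\left(l \right)} = - l$ ($Z{\left(l \right)} = 0 - l = - l$)
$\left(-69 + 91\right) Z{\left(1 \right)} = \left(-69 + 91\right) \left(\left(-1\right) 1\right) = 22 \left(-1\right) = -22$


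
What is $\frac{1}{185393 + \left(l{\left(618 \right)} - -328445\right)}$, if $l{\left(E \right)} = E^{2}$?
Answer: $\frac{1}{895762} \approx 1.1164 \cdot 10^{-6}$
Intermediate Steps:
$\frac{1}{185393 + \left(l{\left(618 \right)} - -328445\right)} = \frac{1}{185393 - \left(-328445 - 618^{2}\right)} = \frac{1}{185393 + \left(381924 + 328445\right)} = \frac{1}{185393 + 710369} = \frac{1}{895762}$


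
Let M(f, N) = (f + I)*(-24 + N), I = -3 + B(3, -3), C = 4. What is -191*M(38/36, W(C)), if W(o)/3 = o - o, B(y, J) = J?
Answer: -67996/3 ≈ -22665.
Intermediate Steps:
I = -6 (I = -3 - 3 = -6)
W(o) = 0 (W(o) = 3*(o - o) = 3*0 = 0)
M(f, N) = (-24 + N)*(-6 + f) (M(f, N) = (f - 6)*(-24 + N) = (-6 + f)*(-24 + N) = (-24 + N)*(-6 + f))
-191*M(38/36, W(C)) = -191*(144 - 912/36 - 6*0 + 0*(38/36)) = -191*(144 - 912/36 + 0 + 0*(38*(1/36))) = -191*(144 - 24*19/18 + 0 + 0*(19/18)) = -191*(144 - 76/3 + 0 + 0) = -191*356/3 = -67996/3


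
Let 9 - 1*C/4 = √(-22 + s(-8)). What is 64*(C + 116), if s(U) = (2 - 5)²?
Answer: 9728 - 256*I*√13 ≈ 9728.0 - 923.02*I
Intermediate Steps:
s(U) = 9 (s(U) = (-3)² = 9)
C = 36 - 4*I*√13 (C = 36 - 4*√(-22 + 9) = 36 - 4*I*√13 ≈ 36.0 - 14.422*I)
64*(C + 116) = 64*((36 - 4*I*√13) + 116) = 64*(152 - 4*I*√13) = 9728 - 256*I*√13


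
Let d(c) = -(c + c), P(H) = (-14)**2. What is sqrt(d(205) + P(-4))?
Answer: I*sqrt(214) ≈ 14.629*I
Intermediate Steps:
P(H) = 196
d(c) = -2*c
sqrt(d(205) + P(-4)) = sqrt(-2*205 + 196) = sqrt(-410 + 196) = sqrt(-214) = I*sqrt(214)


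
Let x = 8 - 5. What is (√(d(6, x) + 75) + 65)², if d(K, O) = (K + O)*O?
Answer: (65 + √102)² ≈ 5639.9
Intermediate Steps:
x = 3
d(K, O) = O*(K + O)
(√(d(6, x) + 75) + 65)² = (√(3*(6 + 3) + 75) + 65)² = (√(3*9 + 75) + 65)² = (√(27 + 75) + 65)² = (√102 + 65)² = (65 + √102)²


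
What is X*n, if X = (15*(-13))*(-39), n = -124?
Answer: -943020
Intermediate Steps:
X = 7605 (X = -195*(-39) = 7605)
X*n = 7605*(-124) = -943020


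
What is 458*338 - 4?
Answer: 154800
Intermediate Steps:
458*338 - 4 = 154804 - 4 = 154800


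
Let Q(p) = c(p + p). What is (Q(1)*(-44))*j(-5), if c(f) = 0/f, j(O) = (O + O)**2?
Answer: 0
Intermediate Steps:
j(O) = 4*O**2 (j(O) = (2*O)**2 = 4*O**2)
c(f) = 0
Q(p) = 0
(Q(1)*(-44))*j(-5) = (0*(-44))*(4*(-5)**2) = 0*(4*25) = 0*100 = 0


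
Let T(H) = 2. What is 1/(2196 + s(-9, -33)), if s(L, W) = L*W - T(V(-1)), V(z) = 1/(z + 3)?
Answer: 1/2491 ≈ 0.00040145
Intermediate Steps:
V(z) = 1/(3 + z)
s(L, W) = -2 + L*W (s(L, W) = L*W - 1*2 = L*W - 2 = -2 + L*W)
1/(2196 + s(-9, -33)) = 1/(2196 + (-2 - 9*(-33))) = 1/(2196 + (-2 + 297)) = 1/(2196 + 295) = 1/2491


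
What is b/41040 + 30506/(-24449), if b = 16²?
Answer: -77856706/62711685 ≈ -1.2415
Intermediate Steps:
b = 256
b/41040 + 30506/(-24449) = 256/41040 + 30506/(-24449) = 256*(1/41040) + 30506*(-1/24449) = 16/2565 - 30506/24449 = -77856706/62711685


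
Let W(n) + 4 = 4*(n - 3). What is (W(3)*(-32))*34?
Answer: 4352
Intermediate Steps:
W(n) = -16 + 4*n (W(n) = -4 + 4*(n - 3) = -4 + 4*(-3 + n) = -4 + (-12 + 4*n) = -16 + 4*n)
(W(3)*(-32))*34 = ((-16 + 4*3)*(-32))*34 = ((-16 + 12)*(-32))*34 = -4*(-32)*34 = 128*34 = 4352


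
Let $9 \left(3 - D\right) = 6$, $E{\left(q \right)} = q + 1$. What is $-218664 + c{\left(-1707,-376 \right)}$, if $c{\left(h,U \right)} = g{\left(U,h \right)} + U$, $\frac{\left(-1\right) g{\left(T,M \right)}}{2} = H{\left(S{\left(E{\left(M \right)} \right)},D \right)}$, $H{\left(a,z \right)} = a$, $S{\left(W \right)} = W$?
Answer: $-215628$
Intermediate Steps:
$E{\left(q \right)} = 1 + q$
$D = \frac{7}{3}$ ($D = 3 - \frac{2}{3} = \frac{7}{3} \approx 2.3333$)
$g{\left(T,M \right)} = -2 - 2 M$ ($g{\left(T,M \right)} = - 2 \left(1 + M\right) = -2 - 2 M$)
$c{\left(h,U \right)} = -2 + U - 2 h$ ($c{\left(h,U \right)} = \left(-2 - 2 h\right) + U = -2 + U - 2 h$)
$-218664 + c{\left(-1707,-376 \right)} = -218664 - -3036 = -218664 + 3036 = -215628$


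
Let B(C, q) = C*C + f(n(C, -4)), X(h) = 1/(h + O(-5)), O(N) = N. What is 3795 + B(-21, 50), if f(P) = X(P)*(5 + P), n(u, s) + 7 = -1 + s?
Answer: 72019/17 ≈ 4236.4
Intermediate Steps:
n(u, s) = -8 + s (n(u, s) = -7 + (-1 + s) = -8 + s)
X(h) = 1/(-5 + h) (X(h) = 1/(h - 5) = 1/(-5 + h))
f(P) = (5 + P)/(-5 + P)
B(C, q) = 7/17 + C² (B(C, q) = C*C + (5 + (-8 - 4))/(-5 + (-8 - 4)) = C² + (5 - 12)/(-5 - 12) = C² - 7/(-17) = C² - 1/17*(-7) = C² + 7/17 = 7/17 + C²)
3795 + B(-21, 50) = 3795 + (7/17 + (-21)²) = 3795 + (7/17 + 441) = 3795 + 7504/17 = 72019/17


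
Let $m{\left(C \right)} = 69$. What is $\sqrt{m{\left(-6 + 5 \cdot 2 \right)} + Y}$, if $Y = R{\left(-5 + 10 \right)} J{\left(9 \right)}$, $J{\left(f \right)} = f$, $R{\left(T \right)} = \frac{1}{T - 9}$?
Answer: $\frac{\sqrt{267}}{2} \approx 8.1701$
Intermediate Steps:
$R{\left(T \right)} = \frac{1}{-9 + T}$
$Y = - \frac{9}{4}$ ($Y = \frac{1}{-9 + \left(-5 + 10\right)} 9 = \frac{1}{-9 + 5} \cdot 9 = \frac{1}{-4} \cdot 9 = \left(- \frac{1}{4}\right) 9 = - \frac{9}{4} \approx -2.25$)
$\sqrt{m{\left(-6 + 5 \cdot 2 \right)} + Y} = \sqrt{69 - \frac{9}{4}} = \sqrt{\frac{267}{4}} = \frac{\sqrt{267}}{2}$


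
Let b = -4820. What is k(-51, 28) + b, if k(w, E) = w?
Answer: -4871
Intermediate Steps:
k(-51, 28) + b = -51 - 4820 = -4871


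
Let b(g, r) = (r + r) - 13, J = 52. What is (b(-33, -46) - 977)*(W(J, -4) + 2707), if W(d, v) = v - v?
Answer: -2928974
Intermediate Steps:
W(d, v) = 0
b(g, r) = -13 + 2*r (b(g, r) = 2*r - 13 = -13 + 2*r)
(b(-33, -46) - 977)*(W(J, -4) + 2707) = ((-13 + 2*(-46)) - 977)*(0 + 2707) = ((-13 - 92) - 977)*2707 = (-105 - 977)*2707 = -1082*2707 = -2928974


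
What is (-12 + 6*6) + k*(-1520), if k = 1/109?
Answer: 1096/109 ≈ 10.055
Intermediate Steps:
k = 1/109 ≈ 0.0091743
(-12 + 6*6) + k*(-1520) = (-12 + 6*6) + (1/109)*(-1520) = (-12 + 36) - 1520/109 = 24 - 1520/109 = 1096/109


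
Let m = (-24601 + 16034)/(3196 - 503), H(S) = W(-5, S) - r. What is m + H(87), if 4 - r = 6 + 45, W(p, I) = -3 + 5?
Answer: 123390/2693 ≈ 45.819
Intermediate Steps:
W(p, I) = 2
r = -47 (r = 4 - (6 + 45) = 4 - 1*51 = 4 - 51 = -47)
H(S) = 49 (H(S) = 2 - 1*(-47) = 2 + 47 = 49)
m = -8567/2693 ≈ -3.1812
m + H(87) = -8567/2693 + 49 = 123390/2693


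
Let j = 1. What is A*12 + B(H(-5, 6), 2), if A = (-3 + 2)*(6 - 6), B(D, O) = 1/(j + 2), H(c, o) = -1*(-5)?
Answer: ⅓ ≈ 0.33333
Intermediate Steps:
H(c, o) = 5
B(D, O) = ⅓ (B(D, O) = 1/(1 + 2) = 1/3 = ⅓)
A = 0 (A = -1*0 = 0)
A*12 + B(H(-5, 6), 2) = 0*12 + ⅓ = 0 + ⅓ = ⅓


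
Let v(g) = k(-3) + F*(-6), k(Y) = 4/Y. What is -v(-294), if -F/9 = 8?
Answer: -1292/3 ≈ -430.67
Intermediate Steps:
F = -72 (F = -9*8 = -72)
v(g) = 1292/3 (v(g) = 4/(-3) - 72*(-6) = 4*(-⅓) + 432 = -4/3 + 432 = 1292/3)
-v(-294) = -1*1292/3 = -1292/3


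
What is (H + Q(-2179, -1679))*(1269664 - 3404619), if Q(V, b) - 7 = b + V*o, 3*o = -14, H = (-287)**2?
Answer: -581982328135/3 ≈ -1.9399e+11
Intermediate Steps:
H = 82369
o = -14/3 (o = (1/3)*(-14) = -14/3 ≈ -4.6667)
Q(V, b) = 7 + b - 14*V/3 (Q(V, b) = 7 + (b + V*(-14/3)) = 7 + (b - 14*V/3) = 7 + b - 14*V/3)
(H + Q(-2179, -1679))*(1269664 - 3404619) = (82369 + (7 - 1679 - 14/3*(-2179)))*(1269664 - 3404619) = (82369 + (7 - 1679 + 30506/3))*(-2134955) = (82369 + 25490/3)*(-2134955) = (272597/3)*(-2134955) = -581982328135/3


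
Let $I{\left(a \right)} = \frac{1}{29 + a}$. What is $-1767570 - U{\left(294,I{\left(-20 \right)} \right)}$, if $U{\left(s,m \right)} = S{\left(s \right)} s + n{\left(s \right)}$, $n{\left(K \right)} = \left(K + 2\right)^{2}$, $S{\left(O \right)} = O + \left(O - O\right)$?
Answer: $-1941622$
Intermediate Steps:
$S{\left(O \right)} = O$ ($S{\left(O \right)} = O + 0 = O$)
$n{\left(K \right)} = \left(2 + K\right)^{2}$
$U{\left(s,m \right)} = s^{2} + \left(2 + s\right)^{2}$ ($U{\left(s,m \right)} = s s + \left(2 + s\right)^{2} = s^{2} + \left(2 + s\right)^{2}$)
$-1767570 - U{\left(294,I{\left(-20 \right)} \right)} = -1767570 - \left(294^{2} + \left(2 + 294\right)^{2}\right) = -1767570 - \left(86436 + 296^{2}\right) = -1767570 - \left(86436 + 87616\right) = -1767570 - 174052 = -1941622$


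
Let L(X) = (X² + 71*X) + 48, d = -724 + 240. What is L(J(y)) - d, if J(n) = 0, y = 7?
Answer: 532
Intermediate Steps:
d = -484
L(X) = 48 + X² + 71*X
L(J(y)) - d = (48 + 0² + 71*0) - 1*(-484) = (48 + 0 + 0) + 484 = 48 + 484 = 532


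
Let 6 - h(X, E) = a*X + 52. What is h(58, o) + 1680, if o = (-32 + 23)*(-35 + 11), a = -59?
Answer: 5056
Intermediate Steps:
o = 216 (o = -9*(-24) = 216)
h(X, E) = -46 + 59*X (h(X, E) = 6 - (-59*X + 52) = 6 - (52 - 59*X) = 6 + (-52 + 59*X) = -46 + 59*X)
h(58, o) + 1680 = (-46 + 59*58) + 1680 = (-46 + 3422) + 1680 = 3376 + 1680 = 5056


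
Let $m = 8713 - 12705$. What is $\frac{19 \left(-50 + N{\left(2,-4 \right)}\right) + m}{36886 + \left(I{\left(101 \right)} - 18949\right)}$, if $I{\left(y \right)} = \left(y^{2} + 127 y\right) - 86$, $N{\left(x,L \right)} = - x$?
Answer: $- \frac{4980}{40879} \approx -0.12182$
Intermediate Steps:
$m = -3992$
$I{\left(y \right)} = -86 + y^{2} + 127 y$
$\frac{19 \left(-50 + N{\left(2,-4 \right)}\right) + m}{36886 + \left(I{\left(101 \right)} - 18949\right)} = \frac{19 \left(-50 - 2\right) - 3992}{36886 + \left(\left(-86 + 101^{2} + 127 \cdot 101\right) - 18949\right)} = \frac{19 \left(-50 - 2\right) - 3992}{36886 + \left(\left(-86 + 10201 + 12827\right) - 18949\right)} = \frac{19 \left(-52\right) - 3992}{36886 + \left(22942 - 18949\right)} = \frac{-988 - 3992}{36886 + 3993} = - \frac{4980}{40879}$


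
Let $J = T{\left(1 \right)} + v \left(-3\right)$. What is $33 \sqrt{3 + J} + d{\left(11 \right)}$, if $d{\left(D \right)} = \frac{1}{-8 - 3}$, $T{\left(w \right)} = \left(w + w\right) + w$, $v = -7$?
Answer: $- \frac{1}{11} + 99 \sqrt{3} \approx 171.38$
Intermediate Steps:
$T{\left(w \right)} = 3 w$ ($T{\left(w \right)} = 2 w + w = 3 w$)
$d{\left(D \right)} = - \frac{1}{11}$ ($d{\left(D \right)} = \frac{1}{-11} = - \frac{1}{11}$)
$J = 24$ ($J = 3 \cdot 1 - -21 = 3 + 21 = 24$)
$33 \sqrt{3 + J} + d{\left(11 \right)} = 33 \sqrt{3 + 24} - \frac{1}{11} = 33 \sqrt{27} - \frac{1}{11} = 33 \cdot 3 \sqrt{3} - \frac{1}{11} = 99 \sqrt{3} - \frac{1}{11} = - \frac{1}{11} + 99 \sqrt{3}$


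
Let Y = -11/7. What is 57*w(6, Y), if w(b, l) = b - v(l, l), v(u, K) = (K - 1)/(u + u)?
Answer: 3249/11 ≈ 295.36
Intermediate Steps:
Y = -11/7 (Y = -11*⅐ = -11/7 ≈ -1.5714)
v(u, K) = (-1 + K)/(2*u) (v(u, K) = (-1 + K)/((2*u)) = (-1 + K)*(1/(2*u)) = (-1 + K)/(2*u))
w(b, l) = b - (-1 + l)/(2*l)
57*w(6, Y) = 57*(-½ + 6 + 1/(2*(-11/7))) = 57*(-½ + 6 + (½)*(-7/11)) = 57*(-½ + 6 - 7/22) = 57*(57/11) = 3249/11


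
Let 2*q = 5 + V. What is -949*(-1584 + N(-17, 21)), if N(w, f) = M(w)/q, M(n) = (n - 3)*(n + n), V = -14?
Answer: 14819584/9 ≈ 1.6466e+6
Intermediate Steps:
M(n) = 2*n*(-3 + n) (M(n) = (-3 + n)*(2*n) = 2*n*(-3 + n))
q = -9/2 (q = (5 - 14)/2 = (1/2)*(-9) = -9/2 ≈ -4.5000)
N(w, f) = -4*w*(-3 + w)/9 (N(w, f) = (2*w*(-3 + w))/(-9/2) = (2*w*(-3 + w))*(-2/9) = -4*w*(-3 + w)/9)
-949*(-1584 + N(-17, 21)) = -949*(-1584 + (4/9)*(-17)*(3 - 1*(-17))) = -949*(-1584 + (4/9)*(-17)*(3 + 17)) = -949*(-1584 + (4/9)*(-17)*20) = -949*(-1584 - 1360/9) = -949*(-15616/9) = 14819584/9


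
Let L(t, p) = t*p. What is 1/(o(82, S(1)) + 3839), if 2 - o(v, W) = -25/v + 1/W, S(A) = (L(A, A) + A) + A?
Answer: 246/944879 ≈ 0.00026035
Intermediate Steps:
L(t, p) = p*t
S(A) = A**2 + 2*A (S(A) = (A*A + A) + A = (A**2 + A) + A = (A + A**2) + A = A**2 + 2*A)
o(v, W) = 2 - 1/W + 25/v (o(v, W) = 2 - (-25/v + 1/W) = 2 - (1/W - 25/v) = 2 + (-1/W + 25/v) = 2 - 1/W + 25/v)
1/(o(82, S(1)) + 3839) = 1/((2 - 1/(1*(2 + 1)) + 25/82) + 3839) = 1/((2 - 1/(1*3) + 25*(1/82)) + 3839) = 1/((2 - 1/3 + 25/82) + 3839) = 1/(485/246 + 3839) = 1/(944879/246) = 246/944879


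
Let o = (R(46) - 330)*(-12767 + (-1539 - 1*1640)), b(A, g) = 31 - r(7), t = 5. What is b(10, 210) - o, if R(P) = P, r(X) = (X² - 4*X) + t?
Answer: -4528659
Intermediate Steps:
r(X) = 5 + X² - 4*X (r(X) = (X² - 4*X) + 5 = 5 + X² - 4*X)
b(A, g) = 5 (b(A, g) = 31 - (5 + 7² - 4*7) = 31 - (5 + 49 - 28) = 31 - 1*26 = 31 - 26 = 5)
o = 4528664 (o = (46 - 330)*(-12767 + (-1539 - 1*1640)) = -284*(-12767 + (-1539 - 1640)) = -284*(-12767 - 3179) = -284*(-15946) = 4528664)
b(10, 210) - o = 5 - 1*4528664 = 5 - 4528664 = -4528659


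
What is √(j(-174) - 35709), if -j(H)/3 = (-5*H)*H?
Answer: √418431 ≈ 646.86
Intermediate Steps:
j(H) = 15*H² (j(H) = -3*(-5*H)*H = -(-15)*H² = 15*H²)
√(j(-174) - 35709) = √(15*(-174)² - 35709) = √(15*30276 - 35709) = √(454140 - 35709) = √418431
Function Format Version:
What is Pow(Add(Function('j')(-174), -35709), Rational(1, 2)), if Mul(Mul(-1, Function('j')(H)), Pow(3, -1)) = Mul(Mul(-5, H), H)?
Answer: Pow(418431, Rational(1, 2)) ≈ 646.86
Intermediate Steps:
Function('j')(H) = Mul(15, Pow(H, 2)) (Function('j')(H) = Mul(-3, Mul(Mul(-5, H), H)) = Mul(-3, Mul(-5, Pow(H, 2))) = Mul(15, Pow(H, 2)))
Pow(Add(Function('j')(-174), -35709), Rational(1, 2)) = Pow(Add(Mul(15, Pow(-174, 2)), -35709), Rational(1, 2)) = Pow(Add(Mul(15, 30276), -35709), Rational(1, 2)) = Pow(Add(454140, -35709), Rational(1, 2)) = Pow(418431, Rational(1, 2))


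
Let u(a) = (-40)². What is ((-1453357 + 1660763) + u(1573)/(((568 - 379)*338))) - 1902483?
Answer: -54142453657/31941 ≈ -1.6951e+6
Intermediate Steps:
u(a) = 1600
((-1453357 + 1660763) + u(1573)/(((568 - 379)*338))) - 1902483 = ((-1453357 + 1660763) + 1600/(((568 - 379)*338))) - 1902483 = (207406 + 1600/((189*338))) - 1902483 = (207406 + 1600/63882) - 1902483 = (207406 + 1600*(1/63882)) - 1902483 = (207406 + 800/31941) - 1902483 = 6624755846/31941 - 1902483 = -54142453657/31941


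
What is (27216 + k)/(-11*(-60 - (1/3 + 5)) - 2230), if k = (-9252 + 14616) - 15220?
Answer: -26040/2267 ≈ -11.487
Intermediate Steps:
k = -9856 (k = 5364 - 15220 = -9856)
(27216 + k)/(-11*(-60 - (1/3 + 5)) - 2230) = (27216 - 9856)/(-11*(-60 - (1/3 + 5)) - 2230) = 17360/(-11*(-60 - (1/3 + 5)) - 2230) = 17360/(-11*(-60 - 1*16/3) - 2230) = 17360/(-11*(-60 - 16/3) - 2230) = 17360/(-11*(-196/3) - 2230) = 17360/(2156/3 - 2230) = 17360/(-4534/3) = 17360*(-3/4534) = -26040/2267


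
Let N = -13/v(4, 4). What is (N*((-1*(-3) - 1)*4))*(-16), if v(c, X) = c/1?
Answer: 416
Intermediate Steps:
v(c, X) = c (v(c, X) = c*1 = c)
N = -13/4 ≈ -3.2500
(N*((-1*(-3) - 1)*4))*(-16) = -13*(-1*(-3) - 1)*4/4*(-16) = -13*(3 - 1)*4/4*(-16) = -13*4/2*(-16) = -13/4*8*(-16) = -26*(-16) = 416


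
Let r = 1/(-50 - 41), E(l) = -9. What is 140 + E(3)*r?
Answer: 12749/91 ≈ 140.10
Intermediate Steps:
r = -1/91 (r = 1/(-91) = -1/91 ≈ -0.010989)
140 + E(3)*r = 140 - 9*(-1/91) = 140 + 9/91 = 12749/91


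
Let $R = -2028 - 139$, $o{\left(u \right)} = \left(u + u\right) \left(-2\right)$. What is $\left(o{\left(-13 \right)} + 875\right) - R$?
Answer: $3094$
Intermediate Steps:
$o{\left(u \right)} = - 4 u$ ($o{\left(u \right)} = 2 u \left(-2\right) = - 4 u$)
$R = -2167$ ($R = -2028 - 139 = -2167$)
$\left(o{\left(-13 \right)} + 875\right) - R = \left(\left(-4\right) \left(-13\right) + 875\right) - -2167 = \left(52 + 875\right) + 2167 = 927 + 2167 = 3094$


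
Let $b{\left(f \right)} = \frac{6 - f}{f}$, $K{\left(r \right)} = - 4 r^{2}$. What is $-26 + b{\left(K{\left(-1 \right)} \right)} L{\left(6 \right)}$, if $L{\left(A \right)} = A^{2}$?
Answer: $-116$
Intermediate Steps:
$b{\left(f \right)} = \frac{6 - f}{f}$
$-26 + b{\left(K{\left(-1 \right)} \right)} L{\left(6 \right)} = -26 + \frac{6 - - 4 \left(-1\right)^{2}}{\left(-4\right) \left(-1\right)^{2}} \cdot 6^{2} = -26 + \frac{6 - \left(-4\right) 1}{\left(-4\right) 1} \cdot 36 = -26 + \frac{6 - -4}{-4} \cdot 36 = -26 + - \frac{6 + 4}{4} \cdot 36 = -26 + \left(- \frac{1}{4}\right) 10 \cdot 36 = -26 - 90 = -116$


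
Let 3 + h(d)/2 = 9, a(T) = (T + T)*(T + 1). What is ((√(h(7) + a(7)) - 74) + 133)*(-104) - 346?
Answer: -6482 - 208*√31 ≈ -7640.1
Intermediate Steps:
a(T) = 2*T*(1 + T) (a(T) = (2*T)*(1 + T) = 2*T*(1 + T))
h(d) = 12 (h(d) = -6 + 2*9 = -6 + 18 = 12)
((√(h(7) + a(7)) - 74) + 133)*(-104) - 346 = ((√(12 + 2*7*(1 + 7)) - 74) + 133)*(-104) - 346 = ((√(12 + 2*7*8) - 74) + 133)*(-104) - 346 = ((√(12 + 112) - 74) + 133)*(-104) - 346 = ((√124 - 74) + 133)*(-104) - 346 = ((2*√31 - 74) + 133)*(-104) - 346 = ((-74 + 2*√31) + 133)*(-104) - 346 = (59 + 2*√31)*(-104) - 346 = (-6136 - 208*√31) - 346 = -6482 - 208*√31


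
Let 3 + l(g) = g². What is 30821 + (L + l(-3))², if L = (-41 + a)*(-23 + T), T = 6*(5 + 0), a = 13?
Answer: 66921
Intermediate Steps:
T = 30 (T = 6*5 = 30)
l(g) = -3 + g²
L = -196 (L = (-41 + 13)*(-23 + 30) = -28*7 = -196)
30821 + (L + l(-3))² = 30821 + (-196 + (-3 + (-3)²))² = 30821 + (-196 + (-3 + 9))² = 30821 + (-196 + 6)² = 30821 + (-190)² = 30821 + 36100 = 66921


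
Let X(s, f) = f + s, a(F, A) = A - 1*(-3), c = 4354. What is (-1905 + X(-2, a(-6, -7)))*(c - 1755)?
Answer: -4966689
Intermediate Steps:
a(F, A) = 3 + A (a(F, A) = A + 3 = 3 + A)
(-1905 + X(-2, a(-6, -7)))*(c - 1755) = (-1905 + ((3 - 7) - 2))*(4354 - 1755) = (-1905 + (-4 - 2))*2599 = (-1905 - 6)*2599 = -1911*2599 = -4966689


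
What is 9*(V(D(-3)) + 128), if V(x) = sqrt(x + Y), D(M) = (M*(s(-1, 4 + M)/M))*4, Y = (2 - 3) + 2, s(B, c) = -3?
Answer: 1152 + 9*I*sqrt(11) ≈ 1152.0 + 29.85*I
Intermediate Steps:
Y = 1 (Y = -1 + 2 = 1)
D(M) = -12 (D(M) = (M*(-3/M))*4 = -3*4 = -12)
V(x) = sqrt(1 + x) (V(x) = sqrt(x + 1) = sqrt(1 + x))
9*(V(D(-3)) + 128) = 9*(sqrt(1 - 12) + 128) = 9*(sqrt(-11) + 128) = 9*(I*sqrt(11) + 128) = 9*(128 + I*sqrt(11)) = 1152 + 9*I*sqrt(11)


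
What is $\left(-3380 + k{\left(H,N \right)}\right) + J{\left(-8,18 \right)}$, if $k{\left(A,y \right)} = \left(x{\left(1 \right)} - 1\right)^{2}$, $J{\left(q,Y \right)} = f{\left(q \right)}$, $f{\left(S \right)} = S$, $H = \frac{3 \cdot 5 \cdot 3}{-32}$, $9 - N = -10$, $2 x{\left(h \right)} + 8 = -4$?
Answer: $-3339$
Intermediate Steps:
$x{\left(h \right)} = -6$ ($x{\left(h \right)} = -4 + \frac{1}{2} \left(-4\right) = -4 - 2 = -6$)
$N = 19$ ($N = 9 - -10 = 9 + 10 = 19$)
$H = - \frac{45}{32}$ ($H = 15 \cdot 3 \left(- \frac{1}{32}\right) = 45 \left(- \frac{1}{32}\right) = - \frac{45}{32} \approx -1.4063$)
$J{\left(q,Y \right)} = q$
$k{\left(A,y \right)} = 49$ ($k{\left(A,y \right)} = \left(-6 - 1\right)^{2} = \left(-7\right)^{2} = 49$)
$\left(-3380 + k{\left(H,N \right)}\right) + J{\left(-8,18 \right)} = \left(-3380 + 49\right) - 8 = -3331 - 8 = -3339$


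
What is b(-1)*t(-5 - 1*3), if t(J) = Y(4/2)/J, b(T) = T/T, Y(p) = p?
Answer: -¼ ≈ -0.25000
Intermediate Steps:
b(T) = 1
t(J) = 2/J (t(J) = (4/2)/J = (4*(½))/J = 2/J)
b(-1)*t(-5 - 1*3) = 1*(2/(-5 - 1*3)) = 1*(2/(-5 - 3)) = 1*(2/(-8)) = 1*(2*(-⅛)) = 1*(-¼) = -¼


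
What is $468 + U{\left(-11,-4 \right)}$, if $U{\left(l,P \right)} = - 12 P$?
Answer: $516$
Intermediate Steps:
$468 + U{\left(-11,-4 \right)} = 468 - -48 = 468 + 48 = 516$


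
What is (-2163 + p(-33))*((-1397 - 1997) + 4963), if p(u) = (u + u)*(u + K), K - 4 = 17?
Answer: -2151099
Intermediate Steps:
K = 21 (K = 4 + 17 = 21)
p(u) = 2*u*(21 + u) (p(u) = (u + u)*(u + 21) = (2*u)*(21 + u) = 2*u*(21 + u))
(-2163 + p(-33))*((-1397 - 1997) + 4963) = (-2163 + 2*(-33)*(21 - 33))*((-1397 - 1997) + 4963) = (-2163 + 2*(-33)*(-12))*(-3394 + 4963) = (-2163 + 792)*1569 = -1371*1569 = -2151099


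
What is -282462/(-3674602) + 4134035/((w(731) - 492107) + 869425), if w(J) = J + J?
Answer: 1529792423543/139186574556 ≈ 10.991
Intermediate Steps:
w(J) = 2*J
-282462/(-3674602) + 4134035/((w(731) - 492107) + 869425) = -282462/(-3674602) + 4134035/((2*731 - 492107) + 869425) = -282462*(-1/3674602) + 4134035/((1462 - 492107) + 869425) = 141231/1837301 + 4134035/(-490645 + 869425) = 141231/1837301 + 4134035/378780 = 141231/1837301 + 4134035*(1/378780) = 141231/1837301 + 826807/75756 = 1529792423543/139186574556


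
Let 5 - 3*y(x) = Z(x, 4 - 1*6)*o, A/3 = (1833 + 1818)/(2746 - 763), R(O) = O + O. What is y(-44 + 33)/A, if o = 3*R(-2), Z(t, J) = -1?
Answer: -4627/10953 ≈ -0.42244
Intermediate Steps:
R(O) = 2*O
o = -12 (o = 3*(2*(-2)) = 3*(-4) = -12)
A = 3651/661 (A = 3*((1833 + 1818)/(2746 - 763)) = 3*(3651/1983) = 3*(3651*(1/1983)) = 3*(1217/661) = 3651/661 ≈ 5.5235)
y(x) = -7/3 (y(x) = 5/3 - (-1)*(-12)/3 = 5/3 - ⅓*12 = 5/3 - 4 = -7/3)
y(-44 + 33)/A = -7/(3*3651/661) = -7/3*661/3651 = -4627/10953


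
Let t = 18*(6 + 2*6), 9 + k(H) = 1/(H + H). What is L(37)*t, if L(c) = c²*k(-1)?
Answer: -4213782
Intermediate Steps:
k(H) = -9 + 1/(2*H) (k(H) = -9 + 1/(H + H) = -9 + 1/(2*H))
L(c) = -19*c²/2 (L(c) = c²*(-9 + (½)/(-1)) = c²*(-9 + (½)*(-1)) = c²*(-9 - ½) = c²*(-19/2) = -19*c²/2)
t = 324 (t = 18*(6 + 12) = 18*18 = 324)
L(37)*t = -19/2*37²*324 = -19/2*1369*324 = -26011/2*324 = -4213782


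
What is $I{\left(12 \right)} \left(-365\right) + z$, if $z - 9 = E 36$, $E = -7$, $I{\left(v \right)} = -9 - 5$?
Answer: $4867$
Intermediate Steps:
$I{\left(v \right)} = -14$
$z = -243$ ($z = 9 - 252 = -243$)
$I{\left(12 \right)} \left(-365\right) + z = \left(-14\right) \left(-365\right) - 243 = 5110 - 243 = 4867$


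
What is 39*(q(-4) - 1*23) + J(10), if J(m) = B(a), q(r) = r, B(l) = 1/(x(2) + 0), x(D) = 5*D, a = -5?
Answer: -10529/10 ≈ -1052.9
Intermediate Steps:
B(l) = ⅒ (B(l) = 1/(5*2 + 0) = 1/(10 + 0) = 1/10 = ⅒)
J(m) = ⅒
39*(q(-4) - 1*23) + J(10) = 39*(-4 - 1*23) + ⅒ = 39*(-4 - 23) + ⅒ = 39*(-27) + ⅒ = -1053 + ⅒ = -10529/10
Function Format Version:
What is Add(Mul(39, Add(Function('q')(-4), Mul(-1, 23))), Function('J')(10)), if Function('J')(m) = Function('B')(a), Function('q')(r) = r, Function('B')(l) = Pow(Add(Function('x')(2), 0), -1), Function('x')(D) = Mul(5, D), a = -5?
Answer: Rational(-10529, 10) ≈ -1052.9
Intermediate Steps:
Function('B')(l) = Rational(1, 10) (Function('B')(l) = Pow(Add(Mul(5, 2), 0), -1) = Pow(Add(10, 0), -1) = Pow(10, -1) = Rational(1, 10))
Function('J')(m) = Rational(1, 10)
Add(Mul(39, Add(Function('q')(-4), Mul(-1, 23))), Function('J')(10)) = Add(Mul(39, Add(-4, Mul(-1, 23))), Rational(1, 10)) = Add(Mul(39, Add(-4, -23)), Rational(1, 10)) = Add(Mul(39, -27), Rational(1, 10)) = Add(-1053, Rational(1, 10)) = Rational(-10529, 10)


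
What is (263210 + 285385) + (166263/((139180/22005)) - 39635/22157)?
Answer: 354564381125771/616762252 ≈ 5.7488e+5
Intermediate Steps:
(263210 + 285385) + (166263/((139180/22005)) - 39635/22157) = 548595 + (166263/((139180*(1/22005))) - 39635*1/22157) = 548595 + (166263/(27836/4401) - 39635/22157) = 548595 + (166263*(4401/27836) - 39635/22157) = 548595 + (731723463/27836 - 39635/22157) = 548595 + 16211693489831/616762252 = 354564381125771/616762252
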